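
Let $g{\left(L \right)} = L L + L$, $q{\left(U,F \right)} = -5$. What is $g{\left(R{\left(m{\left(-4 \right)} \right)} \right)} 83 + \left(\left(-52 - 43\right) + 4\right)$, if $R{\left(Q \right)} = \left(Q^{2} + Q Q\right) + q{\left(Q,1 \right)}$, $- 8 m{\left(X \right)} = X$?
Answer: $\frac{4865}{4} \approx 1216.3$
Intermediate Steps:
$m{\left(X \right)} = - \frac{X}{8}$
$R{\left(Q \right)} = -5 + 2 Q^{2}$ ($R{\left(Q \right)} = \left(Q^{2} + Q Q\right) - 5 = \left(Q^{2} + Q^{2}\right) - 5 = 2 Q^{2} - 5 = -5 + 2 Q^{2}$)
$g{\left(L \right)} = L + L^{2}$ ($g{\left(L \right)} = L^{2} + L = L + L^{2}$)
$g{\left(R{\left(m{\left(-4 \right)} \right)} \right)} 83 + \left(\left(-52 - 43\right) + 4\right) = \left(-5 + 2 \left(\left(- \frac{1}{8}\right) \left(-4\right)\right)^{2}\right) \left(1 - \left(5 - 2 \left(\left(- \frac{1}{8}\right) \left(-4\right)\right)^{2}\right)\right) 83 + \left(\left(-52 - 43\right) + 4\right) = \left(-5 + \frac{2}{4}\right) \left(1 - \left(5 - \frac{2}{4}\right)\right) 83 + \left(-95 + 4\right) = \left(-5 + 2 \cdot \frac{1}{4}\right) \left(1 + \left(-5 + 2 \cdot \frac{1}{4}\right)\right) 83 - 91 = \left(-5 + \frac{1}{2}\right) \left(1 + \left(-5 + \frac{1}{2}\right)\right) 83 - 91 = - \frac{9 \left(1 - \frac{9}{2}\right)}{2} \cdot 83 - 91 = \left(- \frac{9}{2}\right) \left(- \frac{7}{2}\right) 83 - 91 = \frac{63}{4} \cdot 83 - 91 = \frac{5229}{4} - 91 = \frac{4865}{4}$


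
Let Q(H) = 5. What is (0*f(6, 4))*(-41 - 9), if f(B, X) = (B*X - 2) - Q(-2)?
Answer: 0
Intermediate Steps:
f(B, X) = -7 + B*X (f(B, X) = (B*X - 2) - 1*5 = (-2 + B*X) - 5 = -7 + B*X)
(0*f(6, 4))*(-41 - 9) = (0*(-7 + 6*4))*(-41 - 9) = (0*(-7 + 24))*(-50) = (0*17)*(-50) = 0*(-50) = 0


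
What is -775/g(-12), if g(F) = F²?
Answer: -775/144 ≈ -5.3819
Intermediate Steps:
-775/g(-12) = -775/((-12)²) = -775/144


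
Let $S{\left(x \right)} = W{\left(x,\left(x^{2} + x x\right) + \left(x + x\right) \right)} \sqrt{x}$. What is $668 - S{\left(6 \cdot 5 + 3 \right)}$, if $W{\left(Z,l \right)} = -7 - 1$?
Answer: $668 + 8 \sqrt{33} \approx 713.96$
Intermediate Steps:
$W{\left(Z,l \right)} = -8$
$S{\left(x \right)} = - 8 \sqrt{x}$
$668 - S{\left(6 \cdot 5 + 3 \right)} = 668 - - 8 \sqrt{6 \cdot 5 + 3} = 668 - - 8 \sqrt{30 + 3} = 668 - - 8 \sqrt{33} = 668 + 8 \sqrt{33}$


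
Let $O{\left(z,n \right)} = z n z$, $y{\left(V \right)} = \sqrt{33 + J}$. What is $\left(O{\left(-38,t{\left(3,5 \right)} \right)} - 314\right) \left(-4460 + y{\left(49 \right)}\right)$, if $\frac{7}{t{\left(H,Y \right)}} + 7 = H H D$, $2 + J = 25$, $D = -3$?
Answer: $\frac{46348320}{17} - \frac{20784 \sqrt{14}}{17} \approx 2.7218 \cdot 10^{6}$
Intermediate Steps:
$J = 23$ ($J = -2 + 25 = 23$)
$t{\left(H,Y \right)} = \frac{7}{-7 - 3 H^{2}}$ ($t{\left(H,Y \right)} = \frac{7}{-7 + H H \left(-3\right)} = \frac{7}{-7 + H^{2} \left(-3\right)} = \frac{7}{-7 - 3 H^{2}}$)
$y{\left(V \right)} = 2 \sqrt{14}$ ($y{\left(V \right)} = \sqrt{33 + 23} = \sqrt{56} = 2 \sqrt{14}$)
$O{\left(z,n \right)} = n z^{2}$ ($O{\left(z,n \right)} = n z z = n z^{2}$)
$\left(O{\left(-38,t{\left(3,5 \right)} \right)} - 314\right) \left(-4460 + y{\left(49 \right)}\right) = \left(- \frac{7}{7 + 3 \cdot 3^{2}} \left(-38\right)^{2} - 314\right) \left(-4460 + 2 \sqrt{14}\right) = \left(- \frac{7}{7 + 3 \cdot 9} \cdot 1444 - 314\right) \left(-4460 + 2 \sqrt{14}\right) = \left(- \frac{7}{7 + 27} \cdot 1444 - 314\right) \left(-4460 + 2 \sqrt{14}\right) = \left(- \frac{7}{34} \cdot 1444 - 314\right) \left(-4460 + 2 \sqrt{14}\right) = \left(\left(-7\right) \frac{1}{34} \cdot 1444 - 314\right) \left(-4460 + 2 \sqrt{14}\right) = \left(\left(- \frac{7}{34}\right) 1444 - 314\right) \left(-4460 + 2 \sqrt{14}\right) = \left(- \frac{5054}{17} - 314\right) \left(-4460 + 2 \sqrt{14}\right) = - \frac{10392 \left(-4460 + 2 \sqrt{14}\right)}{17} = \frac{46348320}{17} - \frac{20784 \sqrt{14}}{17}$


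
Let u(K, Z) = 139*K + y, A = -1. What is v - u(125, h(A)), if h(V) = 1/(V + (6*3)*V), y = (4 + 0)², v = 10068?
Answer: -7323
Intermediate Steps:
y = 16 (y = 4² = 16)
h(V) = 1/(19*V) (h(V) = 1/(V + 18*V) = 1/(19*V))
u(K, Z) = 16 + 139*K (u(K, Z) = 139*K + 16 = 16 + 139*K)
v - u(125, h(A)) = 10068 - (16 + 139*125) = 10068 - (16 + 17375) = 10068 - 1*17391 = 10068 - 17391 = -7323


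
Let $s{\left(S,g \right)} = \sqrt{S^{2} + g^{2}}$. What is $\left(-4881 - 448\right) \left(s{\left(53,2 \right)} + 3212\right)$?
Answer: $-17116748 - 5329 \sqrt{2813} \approx -1.7399 \cdot 10^{7}$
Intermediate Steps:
$\left(-4881 - 448\right) \left(s{\left(53,2 \right)} + 3212\right) = \left(-4881 - 448\right) \left(\sqrt{53^{2} + 2^{2}} + 3212\right) = - 5329 \left(\sqrt{2809 + 4} + 3212\right) = - 5329 \left(\sqrt{2813} + 3212\right) = - 5329 \left(3212 + \sqrt{2813}\right) = -17116748 - 5329 \sqrt{2813}$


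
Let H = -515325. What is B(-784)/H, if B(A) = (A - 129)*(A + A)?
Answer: -1431584/515325 ≈ -2.7780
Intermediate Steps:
B(A) = 2*A*(-129 + A) (B(A) = (-129 + A)*(2*A) = 2*A*(-129 + A))
B(-784)/H = (2*(-784)*(-129 - 784))/(-515325) = (2*(-784)*(-913))*(-1/515325) = 1431584*(-1/515325) = -1431584/515325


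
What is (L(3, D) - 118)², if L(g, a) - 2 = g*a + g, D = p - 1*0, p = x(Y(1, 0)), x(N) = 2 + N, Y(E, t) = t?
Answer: 11449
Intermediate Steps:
p = 2 (p = 2 + 0 = 2)
D = 2 (D = 2 - 1*0 = 2 + 0 = 2)
L(g, a) = 2 + g + a*g (L(g, a) = 2 + (g*a + g) = 2 + (a*g + g) = 2 + (g + a*g) = 2 + g + a*g)
(L(3, D) - 118)² = ((2 + 3 + 2*3) - 118)² = ((2 + 3 + 6) - 118)² = (11 - 118)² = (-107)² = 11449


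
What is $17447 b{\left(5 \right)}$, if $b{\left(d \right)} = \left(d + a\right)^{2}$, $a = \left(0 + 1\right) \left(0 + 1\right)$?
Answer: $628092$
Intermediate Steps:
$a = 1$ ($a = 1 \cdot 1 = 1$)
$b{\left(d \right)} = \left(1 + d\right)^{2}$ ($b{\left(d \right)} = \left(d + 1\right)^{2} = \left(1 + d\right)^{2}$)
$17447 b{\left(5 \right)} = 17447 \left(1 + 5\right)^{2} = 17447 \cdot 6^{2} = 17447 \cdot 36 = 628092$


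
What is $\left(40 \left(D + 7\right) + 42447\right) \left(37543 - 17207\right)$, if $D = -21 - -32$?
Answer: $877844112$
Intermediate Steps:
$D = 11$ ($D = -21 + 32 = 11$)
$\left(40 \left(D + 7\right) + 42447\right) \left(37543 - 17207\right) = \left(40 \left(11 + 7\right) + 42447\right) \left(37543 - 17207\right) = \left(40 \cdot 18 + 42447\right) 20336 = \left(720 + 42447\right) 20336 = 43167 \cdot 20336 = 877844112$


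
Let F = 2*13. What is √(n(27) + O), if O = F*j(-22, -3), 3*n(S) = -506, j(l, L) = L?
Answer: 2*I*√555/3 ≈ 15.706*I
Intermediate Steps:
n(S) = -506/3 (n(S) = (⅓)*(-506) = -506/3)
F = 26
O = -78 (O = 26*(-3) = -78)
√(n(27) + O) = √(-506/3 - 78) = √(-740/3) = 2*I*√555/3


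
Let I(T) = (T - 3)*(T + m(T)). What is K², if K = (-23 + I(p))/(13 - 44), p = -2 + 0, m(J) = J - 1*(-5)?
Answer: 784/961 ≈ 0.81582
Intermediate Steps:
m(J) = 5 + J (m(J) = J + 5 = 5 + J)
p = -2
I(T) = (-3 + T)*(5 + 2*T) (I(T) = (T - 3)*(T + (5 + T)) = (-3 + T)*(5 + 2*T))
K = 28/31 (K = (-23 + (-15 - 1*(-2) + 2*(-2)²))/(13 - 44) = (-23 + (-15 + 2 + 2*4))/(-31) = (-23 + (-15 + 2 + 8))*(-1/31) = (-23 - 5)*(-1/31) = -28*(-1/31) = 28/31 ≈ 0.90323)
K² = (28/31)² = 784/961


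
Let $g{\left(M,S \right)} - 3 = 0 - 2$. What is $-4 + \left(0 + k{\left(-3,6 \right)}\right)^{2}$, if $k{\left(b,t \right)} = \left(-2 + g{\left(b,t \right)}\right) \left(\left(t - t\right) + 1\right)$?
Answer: $-3$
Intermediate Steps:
$g{\left(M,S \right)} = 1$ ($g{\left(M,S \right)} = 3 + \left(0 - 2\right) = 3 - 2 = 1$)
$k{\left(b,t \right)} = -1$ ($k{\left(b,t \right)} = \left(-2 + 1\right) \left(\left(t - t\right) + 1\right) = - (0 + 1) = \left(-1\right) 1 = -1$)
$-4 + \left(0 + k{\left(-3,6 \right)}\right)^{2} = -4 + \left(0 - 1\right)^{2} = -4 + \left(-1\right)^{2} = -4 + 1 = -3$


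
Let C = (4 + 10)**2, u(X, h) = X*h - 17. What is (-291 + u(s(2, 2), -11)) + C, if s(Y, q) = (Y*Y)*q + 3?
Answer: -233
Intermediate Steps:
s(Y, q) = 3 + q*Y**2 (s(Y, q) = Y**2*q + 3 = q*Y**2 + 3 = 3 + q*Y**2)
u(X, h) = -17 + X*h
C = 196 (C = 14**2 = 196)
(-291 + u(s(2, 2), -11)) + C = (-291 + (-17 + (3 + 2*2**2)*(-11))) + 196 = (-291 + (-17 + (3 + 2*4)*(-11))) + 196 = (-291 + (-17 + (3 + 8)*(-11))) + 196 = (-291 + (-17 + 11*(-11))) + 196 = (-291 + (-17 - 121)) + 196 = (-291 - 138) + 196 = -429 + 196 = -233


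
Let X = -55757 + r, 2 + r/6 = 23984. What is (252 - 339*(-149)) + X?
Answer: 138898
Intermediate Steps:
r = 143892 (r = -12 + 6*23984 = -12 + 143904 = 143892)
X = 88135 (X = -55757 + 143892 = 88135)
(252 - 339*(-149)) + X = (252 - 339*(-149)) + 88135 = (252 + 50511) + 88135 = 50763 + 88135 = 138898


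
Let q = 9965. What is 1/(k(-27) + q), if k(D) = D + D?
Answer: 1/9911 ≈ 0.00010090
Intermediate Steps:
k(D) = 2*D
1/(k(-27) + q) = 1/(2*(-27) + 9965) = 1/(-54 + 9965) = 1/9911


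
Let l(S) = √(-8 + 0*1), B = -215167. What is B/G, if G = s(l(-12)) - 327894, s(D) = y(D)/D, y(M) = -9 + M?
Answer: 860668*I/(9*√2 + 1311572*I) ≈ 0.65621 + 6.3681e-6*I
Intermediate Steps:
l(S) = 2*I*√2 (l(S) = √(-8 + 0) = √(-8) = 2*I*√2)
s(D) = (-9 + D)/D
G = -327894 - I*√2*(-9 + 2*I*√2)/4 (G = (-9 + 2*I*√2)/((2*I*√2)) - 327894 = (-I*√2/4)*(-9 + 2*I*√2) - 327894 = -I*√2*(-9 + 2*I*√2)/4 - 327894 = -327894 - I*√2*(-9 + 2*I*√2)/4 ≈ -3.2789e+5 + 3.182*I)
B/G = -215167/(-327893 + 9*I*√2/4)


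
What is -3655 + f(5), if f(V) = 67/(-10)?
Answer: -36617/10 ≈ -3661.7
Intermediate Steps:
f(V) = -67/10 (f(V) = 67*(-⅒) = -67/10)
-3655 + f(5) = -3655 - 67/10 = -36617/10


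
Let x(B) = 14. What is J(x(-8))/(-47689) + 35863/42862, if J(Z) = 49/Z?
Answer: 855060295/1022022959 ≈ 0.83664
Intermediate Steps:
J(x(-8))/(-47689) + 35863/42862 = (49/14)/(-47689) + 35863/42862 = (49*(1/14))*(-1/47689) + 35863*(1/42862) = (7/2)*(-1/47689) + 35863/42862 = -7/95378 + 35863/42862 = 855060295/1022022959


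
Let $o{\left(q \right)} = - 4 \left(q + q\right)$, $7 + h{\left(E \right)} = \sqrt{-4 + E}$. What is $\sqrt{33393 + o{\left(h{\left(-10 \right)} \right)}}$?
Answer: $\sqrt{33449 - 8 i \sqrt{14}} \approx 182.89 - 0.0818 i$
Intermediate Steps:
$h{\left(E \right)} = -7 + \sqrt{-4 + E}$
$o{\left(q \right)} = - 8 q$ ($o{\left(q \right)} = - 4 \cdot 2 q = - 8 q$)
$\sqrt{33393 + o{\left(h{\left(-10 \right)} \right)}} = \sqrt{33393 - 8 \left(-7 + \sqrt{-4 - 10}\right)} = \sqrt{33393 - 8 \left(-7 + \sqrt{-14}\right)} = \sqrt{33393 - 8 \left(-7 + i \sqrt{14}\right)} = \sqrt{33393 + \left(56 - 8 i \sqrt{14}\right)} = \sqrt{33449 - 8 i \sqrt{14}}$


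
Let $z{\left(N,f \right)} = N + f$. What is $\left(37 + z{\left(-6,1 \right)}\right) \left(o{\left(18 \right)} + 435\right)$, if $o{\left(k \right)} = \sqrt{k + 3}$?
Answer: $13920 + 32 \sqrt{21} \approx 14067.0$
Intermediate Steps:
$o{\left(k \right)} = \sqrt{3 + k}$
$\left(37 + z{\left(-6,1 \right)}\right) \left(o{\left(18 \right)} + 435\right) = \left(37 + \left(-6 + 1\right)\right) \left(\sqrt{3 + 18} + 435\right) = \left(37 - 5\right) \left(\sqrt{21} + 435\right) = 32 \left(435 + \sqrt{21}\right) = 13920 + 32 \sqrt{21}$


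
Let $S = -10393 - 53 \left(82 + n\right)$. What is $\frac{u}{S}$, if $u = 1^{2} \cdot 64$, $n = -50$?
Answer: $- \frac{64}{12089} \approx -0.0052941$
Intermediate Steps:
$u = 64$ ($u = 1 \cdot 64 = 64$)
$S = -12089$ ($S = -10393 - 53 \left(82 - 50\right) = -10393 - 53 \cdot 32 = -10393 - 1696 = -12089$)
$\frac{u}{S} = \frac{64}{-12089} = 64 \left(- \frac{1}{12089}\right) = - \frac{64}{12089}$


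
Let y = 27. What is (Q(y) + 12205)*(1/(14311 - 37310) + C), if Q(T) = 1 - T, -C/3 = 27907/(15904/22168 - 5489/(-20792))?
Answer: -1351100900094136792897/1300467300485 ≈ -1.0389e+9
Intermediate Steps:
C = -4823554605672/56544515 (C = -83721/(15904/22168 - 5489/(-20792)) = -83721/(15904*(1/22168) - 5489*(-1/20792)) = -83721/(1988/2771 + 5489/20792) = -83721/56544515/57614632 = -83721*57614632/56544515 = -3*1607851535224/56544515 = -4823554605672/56544515 ≈ -85306.)
(Q(y) + 12205)*(1/(14311 - 37310) + C) = ((1 - 1*27) + 12205)*(1/(14311 - 37310) - 4823554605672/56544515) = ((1 - 27) + 12205)*(1/(-22999) - 4823554605672/56544515) = (-26 + 12205)*(-1/22999 - 4823554605672/56544515) = 12179*(-110936932432394843/1300467300485) = -1351100900094136792897/1300467300485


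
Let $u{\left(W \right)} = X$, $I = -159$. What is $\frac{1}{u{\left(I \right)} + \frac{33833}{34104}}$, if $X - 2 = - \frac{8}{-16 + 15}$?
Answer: $\frac{34104}{374873} \approx 0.090975$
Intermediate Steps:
$X = 10$ ($X = 2 - \frac{8}{-16 + 15} = 2 - \frac{8}{-1} = 2 - -8 = 2 + 8 = 10$)
$u{\left(W \right)} = 10$
$\frac{1}{u{\left(I \right)} + \frac{33833}{34104}} = \frac{1}{10 + \frac{33833}{34104}} = \frac{1}{\frac{374873}{34104}} = \frac{34104}{374873}$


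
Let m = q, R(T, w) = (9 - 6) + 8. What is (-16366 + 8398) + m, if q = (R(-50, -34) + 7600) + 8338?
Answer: 7981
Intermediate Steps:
R(T, w) = 11 (R(T, w) = 3 + 8 = 11)
q = 15949 (q = (11 + 7600) + 8338 = 7611 + 8338 = 15949)
m = 15949
(-16366 + 8398) + m = (-16366 + 8398) + 15949 = -7968 + 15949 = 7981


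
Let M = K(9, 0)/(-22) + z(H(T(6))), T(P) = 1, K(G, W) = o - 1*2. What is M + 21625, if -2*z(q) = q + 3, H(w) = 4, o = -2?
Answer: 475677/22 ≈ 21622.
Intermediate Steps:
K(G, W) = -4 (K(G, W) = -2 - 1*2 = -2 - 2 = -4)
z(q) = -3/2 - q/2 (z(q) = -(q + 3)/2 = -(3 + q)/2 = -3/2 - q/2)
M = -73/22 (M = -4/(-22) + (-3/2 - ½*4) = -1/22*(-4) + (-3/2 - 2) = 2/11 - 7/2 = -73/22 ≈ -3.3182)
M + 21625 = -73/22 + 21625 = 475677/22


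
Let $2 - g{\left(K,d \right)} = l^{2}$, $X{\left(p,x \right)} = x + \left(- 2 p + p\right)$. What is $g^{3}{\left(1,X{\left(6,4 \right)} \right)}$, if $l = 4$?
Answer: $-2744$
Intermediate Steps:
$X{\left(p,x \right)} = x - p$
$g{\left(K,d \right)} = -14$ ($g{\left(K,d \right)} = 2 - 4^{2} = 2 - 16 = -14$)
$g^{3}{\left(1,X{\left(6,4 \right)} \right)} = \left(-14\right)^{3} = -2744$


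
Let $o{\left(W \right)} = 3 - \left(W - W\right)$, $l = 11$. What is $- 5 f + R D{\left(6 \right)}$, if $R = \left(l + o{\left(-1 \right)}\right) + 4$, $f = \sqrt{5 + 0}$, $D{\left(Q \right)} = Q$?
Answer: $108 - 5 \sqrt{5} \approx 96.82$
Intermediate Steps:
$f = \sqrt{5} \approx 2.2361$
$o{\left(W \right)} = 3$ ($o{\left(W \right)} = 3 - 0 = 3 + 0 = 3$)
$R = 18$ ($R = \left(11 + 3\right) + 4 = 14 + 4 = 18$)
$- 5 f + R D{\left(6 \right)} = - 5 \sqrt{5} + 18 \cdot 6 = - 5 \sqrt{5} + 108 = 108 - 5 \sqrt{5}$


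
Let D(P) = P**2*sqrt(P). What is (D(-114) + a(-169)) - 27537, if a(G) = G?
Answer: -27706 + 12996*I*sqrt(114) ≈ -27706.0 + 1.3876e+5*I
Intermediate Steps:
D(P) = P**(5/2)
(D(-114) + a(-169)) - 27537 = ((-114)**(5/2) - 169) - 27537 = (12996*I*sqrt(114) - 169) - 27537 = (-169 + 12996*I*sqrt(114)) - 27537 = -27706 + 12996*I*sqrt(114)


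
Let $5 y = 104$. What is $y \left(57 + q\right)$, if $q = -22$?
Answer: $728$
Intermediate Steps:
$y = \frac{104}{5}$ ($y = \frac{1}{5} \cdot 104 = \frac{104}{5} \approx 20.8$)
$y \left(57 + q\right) = \frac{104 \left(57 - 22\right)}{5} = \frac{104}{5} \cdot 35 = 728$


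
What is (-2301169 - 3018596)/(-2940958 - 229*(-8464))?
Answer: 1773255/334234 ≈ 5.3054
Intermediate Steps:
(-2301169 - 3018596)/(-2940958 - 229*(-8464)) = -5319765/(-2940958 + 1938256) = -5319765/(-1002702) = -5319765*(-1/1002702) = 1773255/334234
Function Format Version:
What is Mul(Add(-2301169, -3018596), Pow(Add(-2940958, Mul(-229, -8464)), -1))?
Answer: Rational(1773255, 334234) ≈ 5.3054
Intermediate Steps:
Mul(Add(-2301169, -3018596), Pow(Add(-2940958, Mul(-229, -8464)), -1)) = Mul(-5319765, Pow(Add(-2940958, 1938256), -1)) = Mul(-5319765, Pow(-1002702, -1)) = Mul(-5319765, Rational(-1, 1002702)) = Rational(1773255, 334234)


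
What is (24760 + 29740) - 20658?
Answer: 33842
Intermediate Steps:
(24760 + 29740) - 20658 = 54500 - 20658 = 33842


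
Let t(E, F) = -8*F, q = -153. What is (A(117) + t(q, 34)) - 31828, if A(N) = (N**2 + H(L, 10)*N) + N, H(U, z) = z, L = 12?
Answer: -17124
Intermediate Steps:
A(N) = N**2 + 11*N (A(N) = (N**2 + 10*N) + N = N**2 + 11*N)
(A(117) + t(q, 34)) - 31828 = (117*(11 + 117) - 8*34) - 31828 = (117*128 - 272) - 31828 = (14976 - 272) - 31828 = 14704 - 31828 = -17124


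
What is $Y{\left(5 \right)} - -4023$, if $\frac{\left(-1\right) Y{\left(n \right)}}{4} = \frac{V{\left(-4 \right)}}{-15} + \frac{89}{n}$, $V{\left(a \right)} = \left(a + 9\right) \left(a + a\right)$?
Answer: $\frac{59117}{15} \approx 3941.1$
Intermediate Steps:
$V{\left(a \right)} = 2 a \left(9 + a\right)$ ($V{\left(a \right)} = \left(9 + a\right) 2 a = 2 a \left(9 + a\right)$)
$Y{\left(n \right)} = - \frac{32}{3} - \frac{356}{n}$ ($Y{\left(n \right)} = - 4 \left(\frac{2 \left(-4\right) \left(9 - 4\right)}{-15} + \frac{89}{n}\right) = - 4 \left(2 \left(-4\right) 5 \left(- \frac{1}{15}\right) + \frac{89}{n}\right) = - 4 \left(\left(-40\right) \left(- \frac{1}{15}\right) + \frac{89}{n}\right) = - 4 \left(\frac{8}{3} + \frac{89}{n}\right) = - \frac{32}{3} - \frac{356}{n}$)
$Y{\left(5 \right)} - -4023 = \left(- \frac{32}{3} - \frac{356}{5}\right) - -4023 = \left(- \frac{32}{3} - \frac{356}{5}\right) + 4023 = - \frac{1228}{15} + 4023 = \frac{59117}{15}$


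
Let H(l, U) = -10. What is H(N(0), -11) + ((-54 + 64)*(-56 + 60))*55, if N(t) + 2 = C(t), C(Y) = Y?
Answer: 2190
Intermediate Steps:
N(t) = -2 + t
H(N(0), -11) + ((-54 + 64)*(-56 + 60))*55 = -10 + ((-54 + 64)*(-56 + 60))*55 = -10 + (10*4)*55 = -10 + 40*55 = -10 + 2200 = 2190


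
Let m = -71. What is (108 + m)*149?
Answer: 5513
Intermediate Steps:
(108 + m)*149 = (108 - 71)*149 = 37*149 = 5513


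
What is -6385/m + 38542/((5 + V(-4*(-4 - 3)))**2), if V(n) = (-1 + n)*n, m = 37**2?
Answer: -3644923587/792816649 ≈ -4.5974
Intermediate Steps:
m = 1369
V(n) = n*(-1 + n)
-6385/m + 38542/((5 + V(-4*(-4 - 3)))**2) = -6385/1369 + 38542/((5 + (-4*(-4 - 3))*(-1 - 4*(-4 - 3)))**2) = -6385*1/1369 + 38542/((5 + (-4*(-7))*(-1 - 4*(-7)))**2) = -6385/1369 + 38542/((5 + 28*(-1 + 28))**2) = -6385/1369 + 38542/((5 + 28*27)**2) = -6385/1369 + 38542/((5 + 756)**2) = -6385/1369 + 38542/(761**2) = -6385/1369 + 38542/579121 = -3644923587/792816649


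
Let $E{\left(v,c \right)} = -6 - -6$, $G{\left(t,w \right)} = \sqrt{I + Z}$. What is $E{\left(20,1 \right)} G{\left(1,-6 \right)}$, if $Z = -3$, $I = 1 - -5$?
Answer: $0$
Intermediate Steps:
$I = 6$ ($I = 1 + 5 = 6$)
$G{\left(t,w \right)} = \sqrt{3}$ ($G{\left(t,w \right)} = \sqrt{6 - 3} = \sqrt{3}$)
$E{\left(v,c \right)} = 0$ ($E{\left(v,c \right)} = -6 + 6 = 0$)
$E{\left(20,1 \right)} G{\left(1,-6 \right)} = 0 \sqrt{3} = 0$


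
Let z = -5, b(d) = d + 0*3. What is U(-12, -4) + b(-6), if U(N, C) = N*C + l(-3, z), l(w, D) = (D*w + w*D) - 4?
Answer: 68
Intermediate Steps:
b(d) = d (b(d) = d + 0 = d)
l(w, D) = -4 + 2*D*w (l(w, D) = (D*w + D*w) - 4 = 2*D*w - 4 = -4 + 2*D*w)
U(N, C) = 26 + C*N (U(N, C) = N*C + (-4 + 2*(-5)*(-3)) = C*N + (-4 + 30) = C*N + 26 = 26 + C*N)
U(-12, -4) + b(-6) = (26 - 4*(-12)) - 6 = (26 + 48) - 6 = 74 - 6 = 68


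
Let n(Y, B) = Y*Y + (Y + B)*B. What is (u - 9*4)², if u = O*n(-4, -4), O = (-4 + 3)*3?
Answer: 32400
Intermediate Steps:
O = -3 (O = -1*3 = -3)
n(Y, B) = Y² + B*(B + Y) (n(Y, B) = Y² + (B + Y)*B = Y² + B*(B + Y))
u = -144 (u = -3*((-4)² + (-4)² - 4*(-4)) = -3*(16 + 16 + 16) = -3*48 = -144)
(u - 9*4)² = (-144 - 9*4)² = (-144 - 36)² = (-180)² = 32400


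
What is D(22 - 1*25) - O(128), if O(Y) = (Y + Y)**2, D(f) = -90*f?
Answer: -65266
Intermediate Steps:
O(Y) = 4*Y**2 (O(Y) = (2*Y)**2 = 4*Y**2)
D(22 - 1*25) - O(128) = -90*(22 - 1*25) - 4*128**2 = -90*(22 - 25) - 4*16384 = -90*(-3) - 1*65536 = 270 - 65536 = -65266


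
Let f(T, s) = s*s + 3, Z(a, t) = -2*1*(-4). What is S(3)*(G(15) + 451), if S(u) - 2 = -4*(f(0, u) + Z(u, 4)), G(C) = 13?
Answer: -36192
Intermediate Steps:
Z(a, t) = 8 (Z(a, t) = -2*(-4) = 8)
f(T, s) = 3 + s**2 (f(T, s) = s**2 + 3 = 3 + s**2)
S(u) = -42 - 4*u**2 (S(u) = 2 - 4*((3 + u**2) + 8) = 2 - 4*(11 + u**2) = 2 + (-44 - 4*u**2) = -42 - 4*u**2)
S(3)*(G(15) + 451) = (-42 - 4*3**2)*(13 + 451) = (-42 - 4*9)*464 = (-42 - 36)*464 = -78*464 = -36192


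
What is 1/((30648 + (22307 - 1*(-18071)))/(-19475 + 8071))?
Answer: -5702/35513 ≈ -0.16056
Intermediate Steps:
1/((30648 + (22307 - 1*(-18071)))/(-19475 + 8071)) = 1/((30648 + (22307 + 18071))/(-11404)) = 1/((30648 + 40378)*(-1/11404)) = 1/(71026*(-1/11404)) = 1/(-35513/5702) = -5702/35513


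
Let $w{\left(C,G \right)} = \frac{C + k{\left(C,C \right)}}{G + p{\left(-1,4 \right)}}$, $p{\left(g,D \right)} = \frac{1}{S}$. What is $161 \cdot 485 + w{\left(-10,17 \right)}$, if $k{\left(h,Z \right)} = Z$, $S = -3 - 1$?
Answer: $\frac{5231615}{67} \approx 78084.0$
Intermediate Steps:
$S = -4$ ($S = -3 - 1 = -4$)
$p{\left(g,D \right)} = - \frac{1}{4}$ ($p{\left(g,D \right)} = \frac{1}{-4} = - \frac{1}{4}$)
$w{\left(C,G \right)} = \frac{2 C}{- \frac{1}{4} + G}$ ($w{\left(C,G \right)} = \frac{C + C}{G - \frac{1}{4}} = \frac{2 C}{- \frac{1}{4} + G}$)
$161 \cdot 485 + w{\left(-10,17 \right)} = 161 \cdot 485 + 8 \left(-10\right) \frac{1}{-1 + 4 \cdot 17} = 78085 + 8 \left(-10\right) \frac{1}{-1 + 68} = 78085 + 8 \left(-10\right) \frac{1}{67} = 78085 - \frac{80}{67} = \frac{5231615}{67}$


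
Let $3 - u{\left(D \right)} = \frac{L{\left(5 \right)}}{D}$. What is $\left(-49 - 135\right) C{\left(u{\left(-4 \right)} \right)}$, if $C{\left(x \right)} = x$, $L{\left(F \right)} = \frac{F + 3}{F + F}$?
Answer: $- \frac{2944}{5} \approx -588.8$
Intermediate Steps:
$L{\left(F \right)} = \frac{3 + F}{2 F}$
$u{\left(D \right)} = 3 - \frac{4}{5 D}$ ($u{\left(D \right)} = 3 - \frac{\frac{1}{2} \cdot \frac{1}{5} \left(3 + 5\right)}{D} = 3 - \frac{\frac{1}{2} \cdot \frac{1}{5} \cdot 8}{D} = 3 - \frac{4}{5 D}$)
$\left(-49 - 135\right) C{\left(u{\left(-4 \right)} \right)} = \left(-49 - 135\right) \left(3 - \frac{4}{5 \left(-4\right)}\right) = - 184 \left(3 - - \frac{1}{5}\right) = - 184 \left(3 + \frac{1}{5}\right) = \left(-184\right) \frac{16}{5} = - \frac{2944}{5}$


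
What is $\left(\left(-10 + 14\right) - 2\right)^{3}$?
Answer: $8$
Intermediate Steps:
$\left(\left(-10 + 14\right) - 2\right)^{3} = \left(4 - 2\right)^{3} = 2^{3} = 8$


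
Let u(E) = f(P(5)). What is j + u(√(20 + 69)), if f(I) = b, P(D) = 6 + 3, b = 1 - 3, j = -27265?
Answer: -27267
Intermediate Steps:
b = -2
P(D) = 9
f(I) = -2
u(E) = -2
j + u(√(20 + 69)) = -27265 - 2 = -27267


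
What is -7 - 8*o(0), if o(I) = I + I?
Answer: -7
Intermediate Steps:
o(I) = 2*I
-7 - 8*o(0) = -7 - 16*0 = -7 - 8*0 = -7 + 0 = -7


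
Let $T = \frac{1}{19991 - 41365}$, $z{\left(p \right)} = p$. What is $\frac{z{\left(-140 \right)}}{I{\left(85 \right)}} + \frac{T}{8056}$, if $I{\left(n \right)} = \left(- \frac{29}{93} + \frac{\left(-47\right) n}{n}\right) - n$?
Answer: $\frac{448380007715}{423756991184} \approx 1.0581$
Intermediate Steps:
$T = - \frac{1}{21374}$ ($T = \frac{1}{-21374} = - \frac{1}{21374} \approx -4.6786 \cdot 10^{-5}$)
$I{\left(n \right)} = - \frac{4400}{93} - n$ ($I{\left(n \right)} = \left(\left(-29\right) \frac{1}{93} - 47\right) - n = \left(- \frac{29}{93} - 47\right) - n = - \frac{4400}{93} - n$)
$\frac{z{\left(-140 \right)}}{I{\left(85 \right)}} + \frac{T}{8056} = - \frac{140}{- \frac{4400}{93} - 85} - \frac{1}{21374 \cdot 8056} = - \frac{140}{- \frac{4400}{93} - 85} - \frac{1}{172188944} = - \frac{140}{- \frac{12305}{93}} - \frac{1}{172188944} = \left(-140\right) \left(- \frac{93}{12305}\right) - \frac{1}{172188944} = \frac{2604}{2461} - \frac{1}{172188944} = \frac{448380007715}{423756991184}$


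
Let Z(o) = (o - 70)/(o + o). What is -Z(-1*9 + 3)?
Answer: -19/3 ≈ -6.3333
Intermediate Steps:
Z(o) = (-70 + o)/(2*o) (Z(o) = (-70 + o)/((2*o)) = (-70 + o)*(1/(2*o)) = (-70 + o)/(2*o))
-Z(-1*9 + 3) = -(-70 + (-1*9 + 3))/(2*(-1*9 + 3)) = -(-70 + (-9 + 3))/(2*(-9 + 3)) = -(-70 - 6)/(2*(-6)) = -(-1)*(-76)/(2*6) = -1*19/3 = -19/3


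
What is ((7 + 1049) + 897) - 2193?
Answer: -240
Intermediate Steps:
((7 + 1049) + 897) - 2193 = (1056 + 897) - 2193 = 1953 - 2193 = -240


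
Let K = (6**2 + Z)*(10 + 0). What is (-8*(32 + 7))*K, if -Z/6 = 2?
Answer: -74880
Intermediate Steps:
Z = -12 (Z = -6*2 = -12)
K = 240 (K = (6**2 - 12)*(10 + 0) = (36 - 12)*10 = 24*10 = 240)
(-8*(32 + 7))*K = -8*(32 + 7)*240 = -8*39*240 = -312*240 = -74880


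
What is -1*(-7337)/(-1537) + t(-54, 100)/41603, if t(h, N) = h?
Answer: -10528421/2204959 ≈ -4.7749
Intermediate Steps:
-1*(-7337)/(-1537) + t(-54, 100)/41603 = -1*(-7337)/(-1537) - 54/41603 = 7337*(-1/1537) - 54*1/41603 = -253/53 - 54/41603 = -10528421/2204959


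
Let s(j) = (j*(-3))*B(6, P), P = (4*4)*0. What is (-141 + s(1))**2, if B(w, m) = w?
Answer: 25281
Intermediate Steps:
P = 0 (P = 16*0 = 0)
s(j) = -18*j (s(j) = (j*(-3))*6 = -3*j*6 = -18*j)
(-141 + s(1))**2 = (-141 - 18*1)**2 = (-141 - 18)**2 = (-159)**2 = 25281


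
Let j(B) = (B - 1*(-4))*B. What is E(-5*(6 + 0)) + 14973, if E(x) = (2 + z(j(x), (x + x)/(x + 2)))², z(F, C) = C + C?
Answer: 735613/49 ≈ 15013.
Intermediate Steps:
j(B) = B*(4 + B) (j(B) = (B + 4)*B = (4 + B)*B = B*(4 + B))
z(F, C) = 2*C
E(x) = (2 + 4*x/(2 + x))² (E(x) = (2 + 2*((x + x)/(x + 2)))² = (2 + 2*((2*x)/(2 + x)))² = (2 + 2*(2*x/(2 + x)))² = (2 + 4*x/(2 + x))²)
E(-5*(6 + 0)) + 14973 = 4*(2 + 3*(-5*(6 + 0)))²/(2 - 5*(6 + 0))² + 14973 = 4*(2 + 3*(-5*6))²/(2 - 5*6)² + 14973 = 4*(2 + 3*(-30))²/(2 - 30)² + 14973 = 4*(2 - 90)²/(-28)² + 14973 = 4*(1/784)*(-88)² + 14973 = 4*(1/784)*7744 + 14973 = 1936/49 + 14973 = 735613/49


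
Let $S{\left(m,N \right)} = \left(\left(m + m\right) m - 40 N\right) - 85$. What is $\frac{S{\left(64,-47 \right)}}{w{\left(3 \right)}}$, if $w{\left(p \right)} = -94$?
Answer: $- \frac{9987}{94} \approx -106.24$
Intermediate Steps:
$S{\left(m,N \right)} = -85 - 40 N + 2 m^{2}$ ($S{\left(m,N \right)} = \left(2 m m - 40 N\right) - 85 = \left(2 m^{2} - 40 N\right) - 85 = \left(- 40 N + 2 m^{2}\right) - 85 = -85 - 40 N + 2 m^{2}$)
$\frac{S{\left(64,-47 \right)}}{w{\left(3 \right)}} = \frac{-85 - -1880 + 2 \cdot 64^{2}}{-94} = \left(-85 + 1880 + 2 \cdot 4096\right) \left(- \frac{1}{94}\right) = \left(-85 + 1880 + 8192\right) \left(- \frac{1}{94}\right) = 9987 \left(- \frac{1}{94}\right) = - \frac{9987}{94}$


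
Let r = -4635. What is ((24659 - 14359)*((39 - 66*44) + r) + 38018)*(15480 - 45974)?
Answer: 2354502179108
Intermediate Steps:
((24659 - 14359)*((39 - 66*44) + r) + 38018)*(15480 - 45974) = ((24659 - 14359)*((39 - 66*44) - 4635) + 38018)*(15480 - 45974) = (10300*((39 - 2904) - 4635) + 38018)*(-30494) = (10300*(-2865 - 4635) + 38018)*(-30494) = (10300*(-7500) + 38018)*(-30494) = (-77250000 + 38018)*(-30494) = -77211982*(-30494) = 2354502179108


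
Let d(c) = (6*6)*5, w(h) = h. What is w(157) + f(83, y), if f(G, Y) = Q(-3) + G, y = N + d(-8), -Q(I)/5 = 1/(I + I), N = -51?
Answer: 1445/6 ≈ 240.83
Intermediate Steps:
d(c) = 180 (d(c) = 36*5 = 180)
Q(I) = -5/(2*I) (Q(I) = -5/(I + I) = -5*1/(2*I) = -5/(2*I))
y = 129 (y = -51 + 180 = 129)
f(G, Y) = ⅚ + G (f(G, Y) = -5/2/(-3) + G = -5/2*(-⅓) + G = ⅚ + G)
w(157) + f(83, y) = 157 + (⅚ + 83) = 157 + 503/6 = 1445/6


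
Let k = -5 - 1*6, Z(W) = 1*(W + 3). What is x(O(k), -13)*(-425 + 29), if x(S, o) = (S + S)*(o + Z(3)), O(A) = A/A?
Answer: 5544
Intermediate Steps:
Z(W) = 3 + W (Z(W) = 1*(3 + W) = 3 + W)
k = -11 (k = -5 - 6 = -11)
O(A) = 1
x(S, o) = 2*S*(6 + o) (x(S, o) = (S + S)*(o + (3 + 3)) = (2*S)*(o + 6) = (2*S)*(6 + o) = 2*S*(6 + o))
x(O(k), -13)*(-425 + 29) = (2*1*(6 - 13))*(-425 + 29) = (2*1*(-7))*(-396) = -14*(-396) = 5544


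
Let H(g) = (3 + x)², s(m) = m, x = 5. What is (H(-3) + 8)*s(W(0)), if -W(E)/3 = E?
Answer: 0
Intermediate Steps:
W(E) = -3*E
H(g) = 64 (H(g) = (3 + 5)² = 8² = 64)
(H(-3) + 8)*s(W(0)) = (64 + 8)*(-3*0) = 72*0 = 0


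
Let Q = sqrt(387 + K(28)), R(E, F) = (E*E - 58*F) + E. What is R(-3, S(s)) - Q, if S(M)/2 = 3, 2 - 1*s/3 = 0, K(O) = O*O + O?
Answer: -342 - sqrt(1199) ≈ -376.63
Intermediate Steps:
K(O) = O + O**2 (K(O) = O**2 + O = O + O**2)
s = 6 (s = 6 - 3*0 = 6 + 0 = 6)
S(M) = 6 (S(M) = 2*3 = 6)
R(E, F) = E + E**2 - 58*F (R(E, F) = (E**2 - 58*F) + E = E + E**2 - 58*F)
Q = sqrt(1199) (Q = sqrt(387 + 28*(1 + 28)) = sqrt(387 + 28*29) = sqrt(387 + 812) = sqrt(1199) ≈ 34.627)
R(-3, S(s)) - Q = (-3 + (-3)**2 - 58*6) - sqrt(1199) = (-3 + 9 - 348) - sqrt(1199) = -342 - sqrt(1199)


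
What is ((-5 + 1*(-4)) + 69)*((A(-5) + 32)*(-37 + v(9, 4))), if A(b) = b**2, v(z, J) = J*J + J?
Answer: -58140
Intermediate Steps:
v(z, J) = J + J**2 (v(z, J) = J**2 + J = J + J**2)
((-5 + 1*(-4)) + 69)*((A(-5) + 32)*(-37 + v(9, 4))) = ((-5 + 1*(-4)) + 69)*(((-5)**2 + 32)*(-37 + 4*(1 + 4))) = ((-5 - 4) + 69)*((25 + 32)*(-37 + 4*5)) = (-9 + 69)*(57*(-37 + 20)) = 60*(57*(-17)) = 60*(-969) = -58140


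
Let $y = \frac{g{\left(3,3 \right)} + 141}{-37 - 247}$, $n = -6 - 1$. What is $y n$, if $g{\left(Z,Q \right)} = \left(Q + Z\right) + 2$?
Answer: $\frac{1043}{284} \approx 3.6725$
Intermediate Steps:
$g{\left(Z,Q \right)} = 2 + Q + Z$
$n = -7$ ($n = -6 - 1 = -7$)
$y = - \frac{149}{284}$ ($y = \frac{\left(2 + 3 + 3\right) + 141}{-37 - 247} = \frac{8 + 141}{-284} = 149 \left(- \frac{1}{284}\right) = - \frac{149}{284} \approx -0.52465$)
$y n = \left(- \frac{149}{284}\right) \left(-7\right) = \frac{1043}{284}$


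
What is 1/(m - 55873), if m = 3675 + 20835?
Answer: -1/31363 ≈ -3.1885e-5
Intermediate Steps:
m = 24510
1/(m - 55873) = 1/(24510 - 55873) = 1/(-31363) = -1/31363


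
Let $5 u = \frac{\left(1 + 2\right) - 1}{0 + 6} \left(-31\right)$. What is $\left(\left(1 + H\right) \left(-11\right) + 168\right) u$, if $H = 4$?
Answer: $- \frac{3503}{15} \approx -233.53$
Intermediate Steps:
$u = - \frac{31}{15}$ ($u = \frac{\frac{\left(1 + 2\right) - 1}{0 + 6} \left(-31\right)}{5} = \frac{\frac{3 - 1}{6} \left(-31\right)}{5} = \frac{2 \cdot \frac{1}{6} \left(-31\right)}{5} = \frac{\frac{1}{3} \left(-31\right)}{5} = \frac{1}{5} \left(- \frac{31}{3}\right) = - \frac{31}{15} \approx -2.0667$)
$\left(\left(1 + H\right) \left(-11\right) + 168\right) u = \left(\left(1 + 4\right) \left(-11\right) + 168\right) \left(- \frac{31}{15}\right) = \left(5 \left(-11\right) + 168\right) \left(- \frac{31}{15}\right) = \left(-55 + 168\right) \left(- \frac{31}{15}\right) = 113 \left(- \frac{31}{15}\right) = - \frac{3503}{15}$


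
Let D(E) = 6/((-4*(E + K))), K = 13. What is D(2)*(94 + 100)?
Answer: -97/5 ≈ -19.400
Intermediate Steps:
D(E) = 6/(-52 - 4*E) (D(E) = 6/((-4*(E + 13))) = 6/((-4*(13 + E))) = 6/(-52 - 4*E))
D(2)*(94 + 100) = (-3/(26 + 2*2))*(94 + 100) = -3/(26 + 4)*194 = -3/30*194 = -3*1/30*194 = -⅒*194 = -97/5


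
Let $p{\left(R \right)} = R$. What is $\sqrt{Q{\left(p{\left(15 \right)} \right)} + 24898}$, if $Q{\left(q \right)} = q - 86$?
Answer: $\sqrt{24827} \approx 157.57$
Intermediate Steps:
$Q{\left(q \right)} = -86 + q$ ($Q{\left(q \right)} = q - 86 = -86 + q$)
$\sqrt{Q{\left(p{\left(15 \right)} \right)} + 24898} = \sqrt{\left(-86 + 15\right) + 24898} = \sqrt{-71 + 24898} = \sqrt{24827}$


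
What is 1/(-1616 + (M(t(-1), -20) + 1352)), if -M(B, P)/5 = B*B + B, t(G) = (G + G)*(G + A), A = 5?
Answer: -1/544 ≈ -0.0018382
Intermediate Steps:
t(G) = 2*G*(5 + G) (t(G) = (G + G)*(G + 5) = (2*G)*(5 + G) = 2*G*(5 + G))
M(B, P) = -5*B - 5*B² (M(B, P) = -5*(B*B + B) = -5*(B² + B) = -5*(B + B²) = -5*B - 5*B²)
1/(-1616 + (M(t(-1), -20) + 1352)) = 1/(-1616 + (-5*2*(-1)*(5 - 1)*(1 + 2*(-1)*(5 - 1)) + 1352)) = 1/(-1616 + (-5*2*(-1)*4*(1 + 2*(-1)*4) + 1352)) = 1/(-1616 + (-5*(-8)*(1 - 8) + 1352)) = 1/(-1616 + (-5*(-8)*(-7) + 1352)) = 1/(-1616 + (-280 + 1352)) = 1/(-1616 + 1072) = 1/(-544) = -1/544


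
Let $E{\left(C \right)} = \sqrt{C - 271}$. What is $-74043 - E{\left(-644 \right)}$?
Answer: $-74043 - i \sqrt{915} \approx -74043.0 - 30.249 i$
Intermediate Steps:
$E{\left(C \right)} = \sqrt{-271 + C}$
$-74043 - E{\left(-644 \right)} = -74043 - \sqrt{-271 - 644} = -74043 - \sqrt{-915} = -74043 - i \sqrt{915}$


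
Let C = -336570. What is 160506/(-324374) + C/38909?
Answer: -4439218659/485425691 ≈ -9.1450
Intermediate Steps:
160506/(-324374) + C/38909 = 160506/(-324374) - 336570/38909 = 160506*(-1/324374) - 336570*1/38909 = -80253/162187 - 25890/2993 = -4439218659/485425691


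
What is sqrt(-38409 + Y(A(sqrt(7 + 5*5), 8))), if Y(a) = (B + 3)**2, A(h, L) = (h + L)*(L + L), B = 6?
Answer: 2*I*sqrt(9582) ≈ 195.78*I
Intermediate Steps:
A(h, L) = 2*L*(L + h) (A(h, L) = (L + h)*(2*L) = 2*L*(L + h))
Y(a) = 81 (Y(a) = (6 + 3)**2 = 9**2 = 81)
sqrt(-38409 + Y(A(sqrt(7 + 5*5), 8))) = sqrt(-38409 + 81) = sqrt(-38328) = 2*I*sqrt(9582)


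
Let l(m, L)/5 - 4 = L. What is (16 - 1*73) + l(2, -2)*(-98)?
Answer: -1037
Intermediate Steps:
l(m, L) = 20 + 5*L
(16 - 1*73) + l(2, -2)*(-98) = (16 - 1*73) + (20 + 5*(-2))*(-98) = (16 - 73) + (20 - 10)*(-98) = -57 + 10*(-98) = -57 - 980 = -1037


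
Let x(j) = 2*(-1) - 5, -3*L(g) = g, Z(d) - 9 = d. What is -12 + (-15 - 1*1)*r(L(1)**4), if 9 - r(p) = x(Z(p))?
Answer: -268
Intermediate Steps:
Z(d) = 9 + d
L(g) = -g/3
x(j) = -7 (x(j) = -2 - 5 = -7)
r(p) = 16 (r(p) = 9 - 1*(-7) = 9 + 7 = 16)
-12 + (-15 - 1*1)*r(L(1)**4) = -12 + (-15 - 1*1)*16 = -12 + (-15 - 1)*16 = -12 - 16*16 = -12 - 256 = -268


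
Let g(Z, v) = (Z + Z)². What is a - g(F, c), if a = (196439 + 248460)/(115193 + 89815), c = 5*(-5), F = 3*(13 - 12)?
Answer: -6935389/205008 ≈ -33.830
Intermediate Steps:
F = 3 (F = 3*1 = 3)
c = -25
a = 444899/205008 ≈ 2.1702
g(Z, v) = 4*Z² (g(Z, v) = (2*Z)² = 4*Z²)
a - g(F, c) = 444899/205008 - 4*3² = 444899/205008 - 4*9 = 444899/205008 - 1*36 = 444899/205008 - 36 = -6935389/205008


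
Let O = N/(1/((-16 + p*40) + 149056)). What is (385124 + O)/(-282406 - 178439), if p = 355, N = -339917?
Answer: 18495888652/153615 ≈ 1.2040e+5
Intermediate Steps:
O = -55488051080 (O = -(50661229680 + 4826821400) = -339917/(1/((-16 + 14200) + 149056)) = -339917/(1/(14184 + 149056)) = -339917/(1/163240) = -339917/1/163240 = -339917*163240 = -55488051080)
(385124 + O)/(-282406 - 178439) = (385124 - 55488051080)/(-282406 - 178439) = -55487665956/(-460845) = -55487665956*(-1/460845) = 18495888652/153615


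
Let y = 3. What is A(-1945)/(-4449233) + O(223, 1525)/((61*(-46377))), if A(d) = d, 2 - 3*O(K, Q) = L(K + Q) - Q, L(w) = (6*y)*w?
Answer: 49901295272/12586866809301 ≈ 0.0039646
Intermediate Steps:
L(w) = 18*w (L(w) = (6*3)*w = 18*w)
O(K, Q) = ⅔ - 6*K - 17*Q/3 (O(K, Q) = ⅔ - (18*(K + Q) - Q)/3 = ⅔ - ((18*K + 18*Q) - Q)/3 = ⅔ - (17*Q + 18*K)/3 = ⅔ + (-6*K - 17*Q/3) = ⅔ - 6*K - 17*Q/3)
A(-1945)/(-4449233) + O(223, 1525)/((61*(-46377))) = -1945/(-4449233) + (⅔ - 6*223 - 17/3*1525)/((61*(-46377))) = -1945*(-1/4449233) + (⅔ - 1338 - 25925/3)/(-2828997) = 1945/4449233 - 9979*(-1/2828997) = 1945/4449233 + 9979/2828997 = 49901295272/12586866809301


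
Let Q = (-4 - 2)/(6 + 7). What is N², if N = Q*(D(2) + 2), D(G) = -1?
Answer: 36/169 ≈ 0.21302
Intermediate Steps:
Q = -6/13 ≈ -0.46154
N = -6/13 (N = -6*(-1 + 2)/13 = -6/13*1 = -6/13 ≈ -0.46154)
N² = (-6/13)² = 36/169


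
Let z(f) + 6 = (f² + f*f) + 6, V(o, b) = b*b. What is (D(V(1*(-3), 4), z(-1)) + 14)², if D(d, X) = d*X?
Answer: 2116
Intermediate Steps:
V(o, b) = b²
z(f) = 2*f² (z(f) = -6 + ((f² + f*f) + 6) = -6 + ((f² + f²) + 6) = -6 + (2*f² + 6) = -6 + (6 + 2*f²) = 2*f²)
D(d, X) = X*d
(D(V(1*(-3), 4), z(-1)) + 14)² = ((2*(-1)²)*4² + 14)² = ((2*1)*16 + 14)² = (2*16 + 14)² = (32 + 14)² = 46² = 2116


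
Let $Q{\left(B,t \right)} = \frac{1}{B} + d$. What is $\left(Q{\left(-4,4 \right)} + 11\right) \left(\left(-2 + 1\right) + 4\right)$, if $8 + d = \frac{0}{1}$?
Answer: $\frac{33}{4} \approx 8.25$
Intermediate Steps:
$d = -8$ ($d = -8 + \frac{0}{1} = -8 + 0 \cdot 1 = -8 + 0 = -8$)
$Q{\left(B,t \right)} = -8 + \frac{1}{B}$ ($Q{\left(B,t \right)} = \frac{1}{B} - 8 = -8 + \frac{1}{B}$)
$\left(Q{\left(-4,4 \right)} + 11\right) \left(\left(-2 + 1\right) + 4\right) = \left(\left(-8 + \frac{1}{-4}\right) + 11\right) \left(\left(-2 + 1\right) + 4\right) = \left(\left(-8 - \frac{1}{4}\right) + 11\right) \left(-1 + 4\right) = \left(- \frac{33}{4} + 11\right) 3 = \frac{11}{4} \cdot 3 = \frac{33}{4}$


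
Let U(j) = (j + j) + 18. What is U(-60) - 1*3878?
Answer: -3980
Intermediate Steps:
U(j) = 18 + 2*j (U(j) = 2*j + 18 = 18 + 2*j)
U(-60) - 1*3878 = (18 + 2*(-60)) - 1*3878 = (18 - 120) - 3878 = -102 - 3878 = -3980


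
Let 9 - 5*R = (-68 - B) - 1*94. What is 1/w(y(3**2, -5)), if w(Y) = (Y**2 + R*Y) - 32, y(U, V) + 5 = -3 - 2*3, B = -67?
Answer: -5/636 ≈ -0.0078616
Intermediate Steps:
R = 104/5 (R = 9/5 - ((-68 - 1*(-67)) - 1*94)/5 = 9/5 - ((-68 + 67) - 94)/5 = 9/5 - (-1 - 94)/5 = 9/5 - 1/5*(-95) = 9/5 + 19 = 104/5 ≈ 20.800)
y(U, V) = -14 (y(U, V) = -5 + (-3 - 2*3) = -5 + (-3 - 6) = -5 - 9 = -14)
w(Y) = -32 + Y**2 + 104*Y/5 (w(Y) = (Y**2 + 104*Y/5) - 32 = -32 + Y**2 + 104*Y/5)
1/w(y(3**2, -5)) = 1/(-32 + (-14)**2 + (104/5)*(-14)) = 1/(-32 + 196 - 1456/5) = 1/(-636/5) = -5/636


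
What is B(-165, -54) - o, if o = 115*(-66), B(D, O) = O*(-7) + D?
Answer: 7803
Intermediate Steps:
B(D, O) = D - 7*O (B(D, O) = -7*O + D = D - 7*O)
o = -7590
B(-165, -54) - o = (-165 - 7*(-54)) - 1*(-7590) = (-165 + 378) + 7590 = 213 + 7590 = 7803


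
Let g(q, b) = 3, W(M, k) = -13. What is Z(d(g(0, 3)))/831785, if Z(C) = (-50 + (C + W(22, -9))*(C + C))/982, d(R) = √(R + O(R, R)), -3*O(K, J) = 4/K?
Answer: -202/3675657915 - 13*√23/1225219305 ≈ -1.0584e-7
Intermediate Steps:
O(K, J) = -4/(3*K)
d(R) = √(R - 4/(3*R))
Z(C) = -25/491 + C*(-13 + C)/491 (Z(C) = (-50 + (C - 13)*(C + C))/982 = (-50 + (-13 + C)*(2*C))*(1/982) = (-50 + 2*C*(-13 + C))*(1/982) = -25/491 + C*(-13 + C)/491)
Z(d(g(0, 3)))/831785 = (-25/491 - 13*√(-12/3 + 9*3)/1473 + (√(-12/3 + 9*3)/3)²/491)/831785 = (-25/491 - 13*√(-12*⅓ + 27)/1473 + (√(-12*⅓ + 27)/3)²/491)*(1/831785) = (-25/491 - 13*√(-4 + 27)/1473 + (√(-4 + 27)/3)²/491)*(1/831785) = (-25/491 - 13*√23/1473 + (√23/3)²/491)*(1/831785) = (-25/491 - 13*√23/1473 + (1/491)*(23/9))*(1/831785) = (-25/491 - 13*√23/1473 + 23/4419)*(1/831785) = (-202/4419 - 13*√23/1473)*(1/831785) = -202/3675657915 - 13*√23/1225219305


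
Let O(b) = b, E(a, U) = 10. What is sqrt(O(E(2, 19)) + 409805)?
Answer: 3*sqrt(45535) ≈ 640.17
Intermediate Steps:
sqrt(O(E(2, 19)) + 409805) = sqrt(10 + 409805) = sqrt(409815) = 3*sqrt(45535)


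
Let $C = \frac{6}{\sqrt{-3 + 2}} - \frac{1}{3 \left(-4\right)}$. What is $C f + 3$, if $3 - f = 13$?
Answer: $\frac{13}{6} + 60 i \approx 2.1667 + 60.0 i$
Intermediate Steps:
$f = -10$ ($f = 3 - 13 = -10$)
$C = \frac{1}{12} - 6 i$ ($C = \frac{6}{\sqrt{-1}} - \frac{1}{-12} = \frac{6}{i} - - \frac{1}{12} = 6 \left(- i\right) + \frac{1}{12} = - 6 i + \frac{1}{12} = \frac{1}{12} - 6 i \approx 0.083333 - 6.0 i$)
$C f + 3 = \left(\frac{1}{12} - 6 i\right) \left(-10\right) + 3 = \left(- \frac{5}{6} + 60 i\right) + 3 = \frac{13}{6} + 60 i$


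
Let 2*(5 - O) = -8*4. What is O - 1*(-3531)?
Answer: 3552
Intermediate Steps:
O = 21 (O = 5 - (-4)*4 = 5 - 1/2*(-32) = 5 + 16 = 21)
O - 1*(-3531) = 21 - 1*(-3531) = 21 + 3531 = 3552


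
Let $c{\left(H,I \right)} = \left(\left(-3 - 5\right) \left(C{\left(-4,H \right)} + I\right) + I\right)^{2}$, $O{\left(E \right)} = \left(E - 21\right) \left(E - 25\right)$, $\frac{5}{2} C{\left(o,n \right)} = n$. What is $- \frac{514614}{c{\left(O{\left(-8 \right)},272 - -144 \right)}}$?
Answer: $- \frac{6432675}{446168192} \approx -0.014418$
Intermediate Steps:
$C{\left(o,n \right)} = \frac{2 n}{5}$
$O{\left(E \right)} = \left(-25 + E\right) \left(-21 + E\right)$ ($O{\left(E \right)} = \left(E - 21\right) \left(-25 + E\right) = \left(-21 + E\right) \left(-25 + E\right) = \left(-25 + E\right) \left(-21 + E\right)$)
$c{\left(H,I \right)} = \left(- 7 I - \frac{16 H}{5}\right)^{2}$ ($c{\left(H,I \right)} = \left(\left(-3 - 5\right) \left(\frac{2 H}{5} + I\right) + I\right)^{2} = \left(- 8 \left(I + \frac{2 H}{5}\right) + I\right)^{2} = \left(\left(- 8 I - \frac{16 H}{5}\right) + I\right)^{2} = \left(- 7 I - \frac{16 H}{5}\right)^{2}$)
$- \frac{514614}{c{\left(O{\left(-8 \right)},272 - -144 \right)}} = - \frac{514614}{\frac{1}{25} \left(16 \left(525 + \left(-8\right)^{2} - -368\right) + 35 \left(272 - -144\right)\right)^{2}} = - \frac{514614}{\frac{1}{25} \left(16 \left(525 + 64 + 368\right) + 35 \left(272 + 144\right)\right)^{2}} = - \frac{514614}{\frac{1}{25} \left(16 \cdot 957 + 35 \cdot 416\right)^{2}} = - \frac{514614}{\frac{1}{25} \left(15312 + 14560\right)^{2}} = - \frac{514614}{\frac{1}{25} \cdot 29872^{2}} = - \frac{514614}{\frac{1}{25} \cdot 892336384} = - \frac{514614}{\frac{892336384}{25}} = \left(-514614\right) \frac{25}{892336384} = - \frac{6432675}{446168192}$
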